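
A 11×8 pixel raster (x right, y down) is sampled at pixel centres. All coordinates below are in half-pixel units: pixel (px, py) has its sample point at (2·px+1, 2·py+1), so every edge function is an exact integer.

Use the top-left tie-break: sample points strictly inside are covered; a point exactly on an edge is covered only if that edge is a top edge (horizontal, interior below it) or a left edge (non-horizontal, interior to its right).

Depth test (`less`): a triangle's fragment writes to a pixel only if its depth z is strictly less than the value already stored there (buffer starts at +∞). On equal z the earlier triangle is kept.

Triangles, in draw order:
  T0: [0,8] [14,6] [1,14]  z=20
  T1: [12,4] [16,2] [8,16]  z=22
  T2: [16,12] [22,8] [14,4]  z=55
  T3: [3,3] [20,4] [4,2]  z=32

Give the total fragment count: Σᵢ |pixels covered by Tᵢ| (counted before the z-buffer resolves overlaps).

T0:
  2·area = 86
  edge (0, 8)→(14, 6): d=(14,-2) top-left  bias=+0
  edge (14, 6)→(1, 14): d=(-13,8) right/bottom  bias=-1
  edge (1, 14)→(0, 8): d=(-1,-6) top-left  bias=+0
    (10,2)@(21, 5): e=[0,-43,129] → .  [on edge]
    (3,3)@(7, 7): e=[0,43,43] → X  [on edge]
    (4,3)@(9, 7): e=[4,27,55] → X
    (5,3)@(11, 7): e=[8,11,67] → X
    (6,3)@(13, 7): e=[12,-5,79] → .
    (0,4)@(1, 9): e=[16,65,5] → X
    (1,4)@(3, 9): e=[20,49,17] → X
    (2,4)@(5, 9): e=[24,33,29] → X
    (5,4)@(11, 9): e=[36,-15,65] → .
    (0,5)@(1, 11): e=[44,39,3] → X
    (3,5)@(7, 11): e=[56,-9,39] → .
    (4,5)@(9, 11): e=[60,-25,51] → .
  covered (12 px):
    . . . . . . . . . . .
    . . . . . . . . . . .
    . . . . . . . . . . .
    . . . X X X . . . . .
    X X X X X . . . . . .
    X X X . . . . . . . .
    X . . . . . . . . . .
    . . . . . . . . . . .
T1:
  2·area = 40
  edge (12, 4)→(16, 2): d=(4,-2) top-left  bias=+0
  edge (16, 2)→(8, 16): d=(-8,14) right/bottom  bias=-1
  edge (8, 16)→(12, 4): d=(4,-12) top-left  bias=+0
    (6,0)@(13, 1): e=[-10,50,0] → .  [on edge]
    (7,1)@(15, 3): e=[2,6,32] → X
    (8,1)@(17, 3): e=[6,-22,56] → .
    (6,2)@(13, 5): e=[6,18,16] → X
    (7,2)@(15, 5): e=[10,-10,40] → .
    (5,3)@(11, 7): e=[10,30,0] → X  [on edge]
    (7,3)@(15, 7): e=[18,-26,48] → .
    (5,4)@(11, 9): e=[18,14,8] → X
    (6,4)@(13, 9): e=[22,-14,32] → .
    (5,5)@(11, 11): e=[26,-2,16] → .
    (4,6)@(9, 13): e=[30,10,0] → X  [on edge]
    (5,6)@(11, 13): e=[34,-18,24] → .
  covered (6 px):
    . . . . . . . . . . .
    . . . . . . . X . . .
    . . . . . . X . . . .
    . . . . . X X . . . .
    . . . . . X . . . . .
    . . . . . . . . . . .
    . . . . X . . . . . .
    . . . . . . . . . . .
T2:
  2·area = 56  (B↔C swapped to make it positive)
  edge (16, 12)→(14, 4): d=(-2,-8) top-left  bias=+0
  edge (14, 4)→(22, 8): d=(8,4) right/bottom  bias=-1
  edge (22, 8)→(16, 12): d=(-6,4) right/bottom  bias=-1
    (7,2)@(15, 5): e=[6,4,46] → X
    (8,2)@(17, 5): e=[22,-4,38] → .
    (7,3)@(15, 7): e=[2,20,34] → X
    (8,3)@(17, 7): e=[18,12,26] → X
    (9,3)@(19, 7): e=[34,4,18] → X
    (10,3)@(21, 7): e=[50,-4,10] → .
    (7,4)@(15, 9): e=[-2,36,22] → .
    (8,4)@(17, 9): e=[14,28,14] → X
    (10,4)@(21, 9): e=[46,12,-2] → .
    (8,5)@(17, 11): e=[10,44,2] → X
    (9,5)@(19, 11): e=[26,36,-6] → .
    (8,6)@(17, 13): e=[6,60,-10] → .
  covered (7 px):
    . . . . . . . . . . .
    . . . . . . . . . . .
    . . . . . . . X . . .
    . . . . . . . X X X .
    . . . . . . . . X X .
    . . . . . . . . X . .
    . . . . . . . . . . .
    . . . . . . . . . . .
T3:
  2·area = 18  (B↔C swapped to make it positive)
  edge (3, 3)→(4, 2): d=(1,-1) top-left  bias=+0
  edge (4, 2)→(20, 4): d=(16,2) right/bottom  bias=-1
  edge (20, 4)→(3, 3): d=(-17,-1) top-left  bias=+0
    (2,0)@(5, 1): e=[0,-18,36] → .  [on edge]
    (1,1)@(3, 3): e=[0,18,0] → X  [on edge]
    (2,1)@(5, 3): e=[2,14,2] → X
    (3,1)@(7, 3): e=[4,10,4] → X
    (4,1)@(9, 3): e=[6,6,6] → X
    (5,1)@(11, 3): e=[8,2,8] → X
    (6,1)@(13, 3): e=[10,-2,10] → .
    (0,2)@(1, 5): e=[0,54,-36] → .  [on edge]
    (1,2)@(3, 5): e=[2,50,-34] → .
    (2,2)@(5, 5): e=[4,46,-32] → .
    (3,2)@(7, 5): e=[6,42,-30] → .
    (4,2)@(9, 5): e=[8,38,-28] → .
  covered (5 px):
    . . . . . . . . . . .
    . X X X X X . . . . .
    . . . . . . . . . . .
    . . . . . . . . . . .
    . . . . . . . . . . .
    . . . . . . . . . . .
    . . . . . . . . . . .
    . . . . . . . . . . .

Final: 30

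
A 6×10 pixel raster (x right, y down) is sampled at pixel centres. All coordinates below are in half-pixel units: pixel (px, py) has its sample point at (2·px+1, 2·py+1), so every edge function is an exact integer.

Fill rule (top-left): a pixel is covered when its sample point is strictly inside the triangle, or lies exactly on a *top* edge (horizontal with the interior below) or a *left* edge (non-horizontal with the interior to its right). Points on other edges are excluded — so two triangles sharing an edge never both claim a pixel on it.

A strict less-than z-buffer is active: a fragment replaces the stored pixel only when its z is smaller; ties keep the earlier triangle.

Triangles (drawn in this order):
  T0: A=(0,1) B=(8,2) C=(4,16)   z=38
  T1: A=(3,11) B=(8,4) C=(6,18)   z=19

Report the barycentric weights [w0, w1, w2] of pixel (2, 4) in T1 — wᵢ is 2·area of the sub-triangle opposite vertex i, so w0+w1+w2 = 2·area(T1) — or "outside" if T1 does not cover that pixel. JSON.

T0:
  2·area = 116
  edge (0, 1)→(8, 2): d=(8,1) right/bottom  bias=-1
  edge (8, 2)→(4, 16): d=(-4,14) right/bottom  bias=-1
  edge (4, 16)→(0, 1): d=(-4,-15) top-left  bias=+0
    (0,1)@(1, 3): e=[15,94,7] → █
    (1,1)@(3, 3): e=[13,66,37] → █
    (2,1)@(5, 3): e=[11,38,67] → █
    (3,1)@(7, 3): e=[9,10,97] → █
    (4,1)@(9, 3): e=[7,-18,127] → ·
    (0,2)@(1, 5): e=[31,86,-1] → ·
    (1,2)@(3, 5): e=[29,58,29] → █
    (4,2)@(9, 5): e=[23,-26,119] → ·
    (1,3)@(3, 7): e=[45,50,21] → █
    (3,3)@(7, 7): e=[41,-6,81] → ·
    (1,4)@(3, 9): e=[61,42,13] → █
    (3,4)@(7, 9): e=[57,-14,73] → ·
  covered (13 px):
    · · · · · ·
    █ █ █ █ · ·
    · █ █ █ · ·
    · █ █ · · ·
    · █ █ · · ·
    · █ █ · · ·
    · · · · · ·
    · · · · · ·
    · · · · · ·
    · · · · · ·
T1:
  2·area = 56
  edge (3, 11)→(8, 4): d=(5,-7) top-left  bias=+0
  edge (8, 4)→(6, 18): d=(-2,14) right/bottom  bias=-1
  edge (6, 18)→(3, 11): d=(-3,-7) top-left  bias=+0
    (3,3)@(7, 7): e=[8,8,40] → █
    (4,3)@(9, 7): e=[22,-20,54] → ·
    (2,4)@(5, 9): e=[4,32,20] → █
    (4,4)@(9, 9): e=[32,-24,48] → ·
    (1,5)@(3, 11): e=[0,56,0] → █  [on edge]
    (3,5)@(7, 11): e=[28,0,28] → ·  [on edge]
    (1,6)@(3, 13): e=[10,52,-6] → ·
    (2,6)@(5, 13): e=[24,24,8] → █
    (3,6)@(7, 13): e=[38,-4,22] → ·
    (2,7)@(5, 15): e=[34,20,2] → █
    (3,7)@(7, 15): e=[48,-8,16] → ·
    (2,8)@(5, 17): e=[44,16,-4] → ·
  covered (7 px):
    · · · · · ·
    · · · · · ·
    · · · · · ·
    · · · █ · ·
    · · █ █ · ·
    · █ █ · · ·
    · · █ · · ·
    · · █ · · ·
    · · · · · ·
    · · · · · ·

Result: [32,20,4]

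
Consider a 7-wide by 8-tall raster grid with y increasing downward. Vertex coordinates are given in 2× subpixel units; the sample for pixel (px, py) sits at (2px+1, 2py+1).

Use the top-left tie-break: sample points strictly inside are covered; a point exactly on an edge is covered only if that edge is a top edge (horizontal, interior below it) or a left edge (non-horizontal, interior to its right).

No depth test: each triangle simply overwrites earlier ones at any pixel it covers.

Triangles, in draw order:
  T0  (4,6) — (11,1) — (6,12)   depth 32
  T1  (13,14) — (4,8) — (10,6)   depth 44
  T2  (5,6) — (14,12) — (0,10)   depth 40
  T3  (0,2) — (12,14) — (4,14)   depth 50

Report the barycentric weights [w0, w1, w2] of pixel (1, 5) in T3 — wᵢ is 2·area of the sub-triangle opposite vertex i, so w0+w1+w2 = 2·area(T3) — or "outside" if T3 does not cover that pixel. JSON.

T0:
  2·area = 52
  edge (4, 6)→(11, 1): d=(7,-5) top-left  bias=+0
  edge (11, 1)→(6, 12): d=(-5,11) right/bottom  bias=-1
  edge (6, 12)→(4, 6): d=(-2,-6) top-left  bias=+0
    (5,0)@(11, 1): e=[0,0,52] → ·  [on edge]
    (1,1)@(3, 3): e=[-26,78,0] → ·  [on edge]
    (4,1)@(9, 3): e=[4,12,36] → █
    (5,1)@(11, 3): e=[14,-10,48] → ·
    (3,2)@(7, 5): e=[8,24,20] → █
    (5,2)@(11, 5): e=[28,-20,44] → ·
    (2,3)@(5, 7): e=[12,36,4] → █
    (4,3)@(9, 7): e=[32,-8,28] → ·
    (2,4)@(5, 9): e=[26,26,0] → █  [on edge]
    (4,4)@(9, 9): e=[46,-18,24] → ·
    (2,5)@(5, 11): e=[40,16,-4] → ·
    (3,5)@(7, 11): e=[50,-6,8] → ·
    (3,7)@(7, 15): e=[78,-26,0] → ·  [on edge]
  covered (7 px):
    · · · · · · ·
    · · · · █ · ·
    · · · █ █ · ·
    · · █ █ · · ·
    · · █ █ · · ·
    · · · · · · ·
    · · · · · · ·
    · · · · · · ·
T1:
  2·area = 54
  edge (13, 14)→(4, 8): d=(-9,-6) top-left  bias=+0
  edge (4, 8)→(10, 6): d=(6,-2) top-left  bias=+0
  edge (10, 6)→(13, 14): d=(3,8) right/bottom  bias=-1
    (6,2)@(13, 5): e=[81,0,-27] → ·  [on edge]
    (3,3)@(7, 7): e=[27,0,27] → █  [on edge]
    (4,3)@(9, 7): e=[39,4,11] → █
    (5,3)@(11, 7): e=[51,8,-5] → ·
    (0,4)@(1, 9): e=[-27,0,81] → ·  [on edge]
    (3,4)@(7, 9): e=[9,12,33] → █
    (5,4)@(11, 9): e=[33,20,1] → █
    (6,4)@(13, 9): e=[45,24,-15] → ·
    (3,5)@(7, 11): e=[-9,24,39] → ·
    (4,5)@(9, 11): e=[3,28,23] → █
    (6,5)@(13, 11): e=[27,36,-9] → ·
    (4,6)@(9, 13): e=[-15,40,29] → ·
  covered (7 px):
    · · · · · · ·
    · · · · · · ·
    · · · · · · ·
    · · · █ █ · ·
    · · · █ █ █ ·
    · · · · █ █ ·
    · · · · · · ·
    · · · · · · ·
T2:
  2·area = 66
  edge (5, 6)→(14, 12): d=(9,6) right/bottom  bias=-1
  edge (14, 12)→(0, 10): d=(-14,-2) top-left  bias=+0
  edge (0, 10)→(5, 6): d=(5,-4) top-left  bias=+0
    (2,3)@(5, 7): e=[9,52,5] → █
    (3,3)@(7, 7): e=[-3,56,13] → ·
    (1,4)@(3, 9): e=[39,20,7] → █
    (3,4)@(7, 9): e=[15,28,23] → █
    (4,4)@(9, 9): e=[3,32,31] → █
    (5,4)@(11, 9): e=[-9,36,39] → ·
    (1,5)@(3, 11): e=[57,-8,17] → ·
    (2,5)@(5, 11): e=[45,-4,25] → ·
    (3,5)@(7, 11): e=[33,0,33] → █  [on edge]
    (5,5)@(11, 11): e=[9,8,49] → █
    (6,5)@(13, 11): e=[-3,12,57] → ·
    (3,6)@(7, 13): e=[51,-28,43] → ·
  covered (8 px):
    · · · · · · ·
    · · · · · · ·
    · · · · · · ·
    · · █ · · · ·
    · █ █ █ █ · ·
    · · · █ █ █ ·
    · · · · · · ·
    · · · · · · ·
T3:
  2·area = 96
  edge (0, 2)→(12, 14): d=(12,12) right/bottom  bias=-1
  edge (12, 14)→(4, 14): d=(-8,0) right/bottom  bias=-1
  edge (4, 14)→(0, 2): d=(-4,-12) top-left  bias=+0
    (0,1)@(1, 3): e=[0,88,8] → ·  [on edge]
    (0,2)@(1, 5): e=[24,72,0] → █  [on edge]
    (1,2)@(3, 5): e=[0,72,24] → ·  [on edge]
    (0,3)@(1, 7): e=[48,56,-8] → ·
    (1,3)@(3, 7): e=[24,56,16] → █
    (2,3)@(5, 7): e=[0,56,40] → ·  [on edge]
    (1,4)@(3, 9): e=[48,40,8] → █
    (2,4)@(5, 9): e=[24,40,32] → █
    (3,4)@(7, 9): e=[0,40,56] → ·  [on edge]
    (1,5)@(3, 11): e=[72,24,0] → █  [on edge]
    (3,5)@(7, 11): e=[24,24,48] → █
    (4,5)@(9, 11): e=[0,24,72] → ·  [on edge]
    (5,6)@(11, 13): e=[0,8,88] → ·  [on edge]
    (6,7)@(13, 15): e=[0,-8,104] → ·  [on edge]
  covered (10 px):
    · · · · · · ·
    · · · · · · ·
    █ · · · · · ·
    · █ · · · · ·
    · █ █ · · · ·
    · █ █ █ · · ·
    · · █ █ █ · ·
    · · · · · · ·

Final: [24,0,72]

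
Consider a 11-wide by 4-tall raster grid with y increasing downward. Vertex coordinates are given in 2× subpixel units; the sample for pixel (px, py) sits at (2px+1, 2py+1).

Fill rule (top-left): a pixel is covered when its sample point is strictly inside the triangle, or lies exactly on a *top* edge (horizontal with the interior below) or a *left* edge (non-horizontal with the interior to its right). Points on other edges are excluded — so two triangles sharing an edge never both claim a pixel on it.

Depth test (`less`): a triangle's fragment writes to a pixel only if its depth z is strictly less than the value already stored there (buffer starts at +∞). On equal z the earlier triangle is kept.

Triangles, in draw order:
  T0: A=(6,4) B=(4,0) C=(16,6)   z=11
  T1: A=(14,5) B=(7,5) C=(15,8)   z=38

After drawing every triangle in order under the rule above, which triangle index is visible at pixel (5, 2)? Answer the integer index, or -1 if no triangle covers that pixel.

T0:
  2·area = 36
  edge (6, 4)→(4, 0): d=(-2,-4) top-left  bias=+0
  edge (4, 0)→(16, 6): d=(12,6) right/bottom  bias=-1
  edge (16, 6)→(6, 4): d=(-10,-2) top-left  bias=+0
    (2,0)@(5, 1): e=[2,6,28] → #
    (3,0)@(7, 1): e=[10,-6,32] → ·
    (0,1)@(1, 3): e=[-18,54,0] → ·  [on edge]
    (2,1)@(5, 3): e=[-2,30,8] → ·
    (3,1)@(7, 3): e=[6,18,12] → #
    (4,1)@(9, 3): e=[14,6,16] → #
    (5,1)@(11, 3): e=[22,-6,20] → ·
    (3,2)@(7, 5): e=[2,42,-8] → ·
    (4,2)@(9, 5): e=[10,30,-4] → ·
    (5,2)@(11, 5): e=[18,18,0] → #  [on edge]
    (6,2)@(13, 5): e=[26,6,4] → #
    (7,2)@(15, 5): e=[34,-6,8] → ·
    (10,3)@(21, 7): e=[54,-18,0] → ·  [on edge]
  covered (5 px):
    · · # · · · · · · · ·
    · · · # # · · · · · ·
    · · · · · # # · · · ·
    · · · · · · · · · · ·
T1:
  2·area = 21  (B↔C swapped to make it positive)
  edge (14, 5)→(15, 8): d=(1,3) right/bottom  bias=-1
  edge (15, 8)→(7, 5): d=(-8,-3) top-left  bias=+0
  edge (7, 5)→(14, 5): d=(7,0) top-left  bias=+0
    (0,2)@(1, 5): e=[39,-18,0] → ·  [on edge]
    (1,2)@(3, 5): e=[33,-12,0] → ·  [on edge]
    (2,2)@(5, 5): e=[27,-6,0] → ·  [on edge]
    (3,2)@(7, 5): e=[21,0,0] → #  [on edge]
    (4,2)@(9, 5): e=[15,6,0] → #  [on edge]
    (5,2)@(11, 5): e=[9,12,0] → #  [on edge]
    (6,2)@(13, 5): e=[3,18,0] → #  [on edge]
    (7,2)@(15, 5): e=[-3,24,0] → ·  [on edge]
    (8,2)@(17, 5): e=[-9,30,0] → ·  [on edge]
    (9,2)@(19, 5): e=[-15,36,0] → ·  [on edge]
    (10,2)@(21, 5): e=[-21,42,0] → ·  [on edge]
    (3,3)@(7, 7): e=[23,-16,14] → ·
  covered (5 px):
    · · · · · · · · · · ·
    · · · · · · · · · · ·
    · · · # # # # · · · ·
    · · · · · · # · · · ·

Z-buffer (winner per pixel, '.' = empty):
  . . 0 . . . . . . . .
  . . . 0 0 . . . . . .
  . . . 1 1 0 0 . . . .
  . . . . . . 1 . . . .

Answer: 0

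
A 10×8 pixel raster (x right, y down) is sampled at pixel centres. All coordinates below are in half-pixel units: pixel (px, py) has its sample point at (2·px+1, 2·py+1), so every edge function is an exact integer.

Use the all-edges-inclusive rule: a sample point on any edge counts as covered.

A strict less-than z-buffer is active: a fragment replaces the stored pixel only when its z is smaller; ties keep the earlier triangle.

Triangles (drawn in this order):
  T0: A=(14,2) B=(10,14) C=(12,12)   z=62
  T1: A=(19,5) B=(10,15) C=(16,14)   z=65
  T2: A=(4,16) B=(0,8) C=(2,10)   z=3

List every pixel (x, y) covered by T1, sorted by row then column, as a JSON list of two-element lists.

T0:
  2·area = 16  (B↔C swapped to make it positive)
  edge (14, 2)→(12, 12): d=(-2,10) inclusive
  edge (12, 12)→(10, 14): d=(-2,2) inclusive
  edge (10, 14)→(14, 2): d=(4,-12) inclusive
    (6,2)@(13, 5): e=[4,12,0] → #  [on edge]
    (7,2)@(15, 5): e=[-16,8,24] → ·
    (9,2)@(19, 5): e=[-56,0,72] → ·  [on edge]
    (6,3)@(13, 7): e=[0,8,8] → #  [on edge]
    (7,3)@(15, 7): e=[-20,4,32] → ·
    (8,3)@(17, 7): e=[-40,0,56] → ·  [on edge]
    (6,4)@(13, 9): e=[-4,4,16] → ·
    (7,4)@(15, 9): e=[-24,0,40] → ·  [on edge]
    (5,5)@(11, 11): e=[12,4,0] → #  [on edge]
    (6,5)@(13, 11): e=[-8,0,24] → ·  [on edge]
    (5,6)@(11, 13): e=[8,0,8] → #  [on edge]
    (6,6)@(13, 13): e=[-12,-4,32] → ·
    (4,7)@(9, 15): e=[24,0,-8] → ·  [on edge]
  covered (4 px):
    · · · · · · · · · ·
    · · · · · · · · · ·
    · · · · · · # · · ·
    · · · · · · # · · ·
    · · · · · · · · · ·
    · · · · · # · · · ·
    · · · · · # · · · ·
    · · · · · · · · · ·
T1:
  2·area = 51  (B↔C swapped to make it positive)
  edge (19, 5)→(16, 14): d=(-3,9) inclusive
  edge (16, 14)→(10, 15): d=(-6,1) inclusive
  edge (10, 15)→(19, 5): d=(9,-10) inclusive
    (9,2)@(19, 5): e=[0,51,0] → #  [on edge]
    (9,3)@(19, 7): e=[-6,39,18] → ·
    (8,4)@(17, 9): e=[6,29,16] → #
    (9,4)@(19, 9): e=[-12,27,36] → ·
    (7,5)@(15, 11): e=[18,19,14] → #
    (8,5)@(17, 11): e=[0,17,34] → #  [on edge]
    (9,5)@(19, 11): e=[-18,15,54] → ·
    (6,6)@(13, 13): e=[30,9,12] → #
    (8,6)@(17, 13): e=[-6,5,52] → ·
    (6,7)@(13, 15): e=[24,-3,30] → ·
    (7,7)@(15, 15): e=[6,-5,50] → ·
  covered (6 px):
    · · · · · · · · · ·
    · · · · · · · · · ·
    · · · · · · · · · #
    · · · · · · · · · ·
    · · · · · · · · # ·
    · · · · · · · # # ·
    · · · · · · # # · ·
    · · · · · · · · · ·
T2:
  2·area = 8
  edge (4, 16)→(0, 8): d=(-4,-8) inclusive
  edge (0, 8)→(2, 10): d=(2,2) inclusive
  edge (2, 10)→(4, 16): d=(2,6) inclusive
    (0,3)@(1, 7): e=[12,-4,0] → ·  [on edge]
    (0,4)@(1, 9): e=[4,0,4] → #  [on edge]
    (1,4)@(3, 9): e=[20,-4,-8] → ·
    (0,5)@(1, 11): e=[-4,4,8] → ·
    (1,5)@(3, 11): e=[12,0,-4] → ·  [on edge]
    (1,6)@(3, 13): e=[4,4,0] → #  [on edge]
    (2,6)@(5, 13): e=[20,0,-12] → ·  [on edge]
    (1,7)@(3, 15): e=[-4,8,4] → ·
    (3,7)@(7, 15): e=[28,0,-20] → ·  [on edge]
  covered (2 px):
    · · · · · · · · · ·
    · · · · · · · · · ·
    · · · · · · · · · ·
    · · · · · · · · · ·
    # · · · · · · · · ·
    · · · · · · · · · ·
    · # · · · · · · · ·
    · · · · · · · · · ·

Result: [[9,2],[8,4],[7,5],[8,5],[6,6],[7,6]]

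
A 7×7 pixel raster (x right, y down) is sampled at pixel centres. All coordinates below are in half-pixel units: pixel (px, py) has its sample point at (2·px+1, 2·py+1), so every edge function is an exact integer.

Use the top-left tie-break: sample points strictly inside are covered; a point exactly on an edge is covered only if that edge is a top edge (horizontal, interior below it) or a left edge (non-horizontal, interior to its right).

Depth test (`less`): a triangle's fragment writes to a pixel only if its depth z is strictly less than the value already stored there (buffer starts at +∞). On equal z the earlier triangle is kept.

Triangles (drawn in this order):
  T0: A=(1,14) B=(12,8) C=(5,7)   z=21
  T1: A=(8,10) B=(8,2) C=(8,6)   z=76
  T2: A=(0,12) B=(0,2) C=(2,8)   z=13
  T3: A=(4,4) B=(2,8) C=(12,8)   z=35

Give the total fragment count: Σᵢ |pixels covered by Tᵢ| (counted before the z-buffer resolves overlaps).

T0:
  2·area = 53  (B↔C swapped to make it positive)
  edge (1, 14)→(5, 7): d=(4,-7) top-left  bias=+0
  edge (5, 7)→(12, 8): d=(7,1) right/bottom  bias=-1
  edge (12, 8)→(1, 14): d=(-11,6) right/bottom  bias=-1
    (2,3)@(5, 7): e=[0,0,53] → .  [on edge]
    (2,4)@(5, 9): e=[8,14,31] → X
    (3,4)@(7, 9): e=[22,12,19] → X
    (4,4)@(9, 9): e=[36,10,7] → X
    (5,4)@(11, 9): e=[50,8,-5] → .
    (1,5)@(3, 11): e=[2,30,21] → X
    (3,5)@(7, 11): e=[30,26,-3] → .
    (4,5)@(9, 11): e=[44,24,-15] → .
    (1,6)@(3, 13): e=[10,44,-1] → .
    (2,6)@(5, 13): e=[24,42,-13] → .
  covered (5 px):
    . . . . . . .
    . . . . . . .
    . . . . . . .
    . . . . . . .
    . . X X X . .
    . X X . . . .
    . . . . . . .
T1:
  degenerate (2·area = 0) — covers nothing
T2:
  2·area = 20
  edge (0, 12)→(0, 2): d=(0,-10) top-left  bias=+0
  edge (0, 2)→(2, 8): d=(2,6) right/bottom  bias=-1
  edge (2, 8)→(0, 12): d=(-2,4) right/bottom  bias=-1
    (0,2)@(1, 5): e=[10,0,10] → .  [on edge]
    (0,3)@(1, 7): e=[10,4,6] → X
    (1,3)@(3, 7): e=[30,-8,-2] → .
    (0,4)@(1, 9): e=[10,8,2] → X
    (1,4)@(3, 9): e=[30,-4,-6] → .
    (0,5)@(1, 11): e=[10,12,-2] → .
    (1,5)@(3, 11): e=[30,0,-10] → .  [on edge]
  covered (2 px):
    . . . . . . .
    . . . . . . .
    . . . . . . .
    X . . . . . .
    X . . . . . .
    . . . . . . .
    . . . . . . .
T3:
  2·area = 40  (B↔C swapped to make it positive)
  edge (4, 4)→(12, 8): d=(8,4) right/bottom  bias=-1
  edge (12, 8)→(2, 8): d=(-10,0) right/bottom  bias=-1
  edge (2, 8)→(4, 4): d=(2,-4) top-left  bias=+0
    (2,2)@(5, 5): e=[4,30,6] → X
    (3,2)@(7, 5): e=[-4,30,14] → .
    (1,3)@(3, 7): e=[28,10,2] → X
    (3,3)@(7, 7): e=[12,10,18] → X
    (4,3)@(9, 7): e=[4,10,26] → X
    (5,3)@(11, 7): e=[-4,10,34] → .
    (1,4)@(3, 9): e=[44,-10,6] → .
    (2,4)@(5, 9): e=[36,-10,14] → .
    (3,4)@(7, 9): e=[28,-10,22] → .
    (4,4)@(9, 9): e=[20,-10,30] → .
  covered (5 px):
    . . . . . . .
    . . . . . . .
    . . X . . . .
    . X X X X . .
    . . . . . . .
    . . . . . . .
    . . . . . . .

Answer: 12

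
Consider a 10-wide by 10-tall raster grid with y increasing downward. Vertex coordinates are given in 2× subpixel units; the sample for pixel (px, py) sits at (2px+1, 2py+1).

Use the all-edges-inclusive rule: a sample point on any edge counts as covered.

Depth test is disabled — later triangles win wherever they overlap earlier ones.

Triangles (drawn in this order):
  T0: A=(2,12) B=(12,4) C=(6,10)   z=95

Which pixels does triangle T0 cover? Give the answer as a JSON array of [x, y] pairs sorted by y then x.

T0:
  2·area = 12
  edge (2, 12)→(12, 4): d=(10,-8) inclusive
  edge (12, 4)→(6, 10): d=(-6,6) inclusive
  edge (6, 10)→(2, 12): d=(-4,2) inclusive
    (7,0)@(15, 1): e=[-6,0,18] → ·  [on edge]
    (6,1)@(13, 3): e=[-2,0,14] → ·  [on edge]
    (5,2)@(11, 5): e=[2,0,10] → █  [on edge]
    (6,2)@(13, 5): e=[18,-12,6] → ·
    (4,3)@(9, 7): e=[6,0,6] → █  [on edge]
    (5,3)@(11, 7): e=[22,-12,2] → ·
    (3,4)@(7, 9): e=[10,0,2] → █  [on edge]
    (4,4)@(9, 9): e=[26,-12,-2] → ·
    (2,5)@(5, 11): e=[14,0,-2] → ·  [on edge]
    (3,5)@(7, 11): e=[30,-12,-6] → ·
    (1,6)@(3, 13): e=[18,0,-6] → ·  [on edge]
    (0,7)@(1, 15): e=[22,0,-10] → ·  [on edge]
  covered (3 px):
    · · · · · · · · · ·
    · · · · · · · · · ·
    · · · · · █ · · · ·
    · · · · █ · · · · ·
    · · · █ · · · · · ·
    · · · · · · · · · ·
    · · · · · · · · · ·
    · · · · · · · · · ·
    · · · · · · · · · ·
    · · · · · · · · · ·

Final: [[5,2],[4,3],[3,4]]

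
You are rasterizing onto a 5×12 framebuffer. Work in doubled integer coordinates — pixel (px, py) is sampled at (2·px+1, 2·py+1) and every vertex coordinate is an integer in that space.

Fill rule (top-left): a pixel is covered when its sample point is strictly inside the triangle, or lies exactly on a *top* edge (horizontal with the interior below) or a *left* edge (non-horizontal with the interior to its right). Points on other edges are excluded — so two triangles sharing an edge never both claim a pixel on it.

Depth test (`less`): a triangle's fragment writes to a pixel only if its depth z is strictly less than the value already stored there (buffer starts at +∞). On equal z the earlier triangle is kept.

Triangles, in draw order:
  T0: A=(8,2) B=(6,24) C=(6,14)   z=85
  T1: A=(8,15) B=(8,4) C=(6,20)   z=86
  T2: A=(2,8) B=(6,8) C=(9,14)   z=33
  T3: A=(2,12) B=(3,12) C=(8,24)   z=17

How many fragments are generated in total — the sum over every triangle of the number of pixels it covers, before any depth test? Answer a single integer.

T0:
  2·area = 20
  edge (8, 2)→(6, 24): d=(-2,22) right/bottom  bias=-1
  edge (6, 24)→(6, 14): d=(0,-10) top-left  bias=+0
  edge (6, 14)→(8, 2): d=(2,-12) top-left  bias=+0
    (3,4)@(7, 9): e=[8,10,2] → #
    (4,4)@(9, 9): e=[-36,30,26] → ·
    (3,5)@(7, 11): e=[4,10,6] → #
    (4,5)@(9, 11): e=[-40,30,30] → ·
    (3,6)@(7, 13): e=[0,10,10] → ·  [on edge]
  covered (2 px):
    · · · · ·
    · · · · ·
    · · · · ·
    · · · · ·
    · · · # ·
    · · · # ·
    · · · · ·
    · · · · ·
    · · · · ·
    · · · · ·
    · · · · ·
    · · · · ·
T1:
  2·area = 22  (B↔C swapped to make it positive)
  edge (8, 15)→(6, 20): d=(-2,5) right/bottom  bias=-1
  edge (6, 20)→(8, 4): d=(2,-16) top-left  bias=+0
  edge (8, 4)→(8, 15): d=(0,11) right/bottom  bias=-1
    (3,6)@(7, 13): e=[9,2,11] → #
    (4,6)@(9, 13): e=[-1,34,-11] → ·
    (3,7)@(7, 15): e=[5,6,11] → #
    (4,7)@(9, 15): e=[-5,38,-11] → ·
    (3,8)@(7, 17): e=[1,10,11] → #
    (4,8)@(9, 17): e=[-9,42,-11] → ·
    (3,9)@(7, 19): e=[-3,14,11] → ·
  covered (3 px):
    · · · · ·
    · · · · ·
    · · · · ·
    · · · · ·
    · · · · ·
    · · · · ·
    · · · # ·
    · · · # ·
    · · · # ·
    · · · · ·
    · · · · ·
    · · · · ·
T2:
  2·area = 24
  edge (2, 8)→(6, 8): d=(4,0) top-left  bias=+0
  edge (6, 8)→(9, 14): d=(3,6) right/bottom  bias=-1
  edge (9, 14)→(2, 8): d=(-7,-6) top-left  bias=+0
    (2,4)@(5, 9): e=[4,9,11] → #
    (3,4)@(7, 9): e=[4,-3,23] → ·
    (2,5)@(5, 11): e=[12,15,-3] → ·
    (3,5)@(7, 11): e=[12,3,9] → #
    (4,5)@(9, 11): e=[12,-9,21] → ·
    (3,6)@(7, 13): e=[20,9,-5] → ·
  covered (2 px):
    · · · · ·
    · · · · ·
    · · · · ·
    · · · · ·
    · · # · ·
    · · · # ·
    · · · · ·
    · · · · ·
    · · · · ·
    · · · · ·
    · · · · ·
    · · · · ·
T3:
  2·area = 12
  edge (2, 12)→(3, 12): d=(1,0) top-left  bias=+0
  edge (3, 12)→(8, 24): d=(5,12) right/bottom  bias=-1
  edge (8, 24)→(2, 12): d=(-6,-12) top-left  bias=+0
    (1,6)@(3, 13): e=[1,5,6] → #
    (2,6)@(5, 13): e=[1,-19,30] → ·
    (1,7)@(3, 15): e=[3,15,-6] → ·
    (2,8)@(5, 17): e=[5,1,6] → #
    (3,8)@(7, 17): e=[5,-23,30] → ·
    (2,9)@(5, 19): e=[7,11,-6] → ·
  covered (2 px):
    · · · · ·
    · · · · ·
    · · · · ·
    · · · · ·
    · · · · ·
    · · · · ·
    · # · · ·
    · · · · ·
    · · # · ·
    · · · · ·
    · · · · ·
    · · · · ·

Answer: 9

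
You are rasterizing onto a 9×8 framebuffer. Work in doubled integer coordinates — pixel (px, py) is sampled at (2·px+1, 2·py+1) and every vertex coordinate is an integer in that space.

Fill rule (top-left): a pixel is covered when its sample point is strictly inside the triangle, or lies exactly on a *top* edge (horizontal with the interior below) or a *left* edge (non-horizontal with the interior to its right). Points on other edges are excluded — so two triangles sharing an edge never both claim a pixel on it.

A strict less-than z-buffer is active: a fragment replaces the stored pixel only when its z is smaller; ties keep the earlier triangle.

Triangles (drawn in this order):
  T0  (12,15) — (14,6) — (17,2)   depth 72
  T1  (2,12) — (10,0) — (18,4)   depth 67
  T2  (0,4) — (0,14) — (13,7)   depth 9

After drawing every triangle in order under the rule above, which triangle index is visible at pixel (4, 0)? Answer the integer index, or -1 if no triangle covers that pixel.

T0:
  2·area = 19
  edge (12, 15)→(14, 6): d=(2,-9) top-left  bias=+0
  edge (14, 6)→(17, 2): d=(3,-4) top-left  bias=+0
  edge (17, 2)→(12, 15): d=(-5,13) right/bottom  bias=-1
    (7,2)@(15, 5): e=[7,1,11] → X
    (8,2)@(17, 5): e=[25,9,-15] → .
    (7,3)@(15, 7): e=[11,7,1] → X
    (8,3)@(17, 7): e=[29,15,-25] → .
    (7,4)@(15, 9): e=[15,13,-9] → .
    (6,5)@(13, 11): e=[1,11,7] → X
    (7,5)@(15, 11): e=[19,19,-19] → .
    (6,6)@(13, 13): e=[5,17,-3] → .
  covered (3 px):
    . . . . . . . . .
    . . . . . . . . .
    . . . . . . . X .
    . . . . . . . X .
    . . . . . . . . .
    . . . . . . X . .
    . . . . . . . . .
    . . . . . . . . .
T1:
  2·area = 128
  edge (2, 12)→(10, 0): d=(8,-12) top-left  bias=+0
  edge (10, 0)→(18, 4): d=(8,4) right/bottom  bias=-1
  edge (18, 4)→(2, 12): d=(-16,8) right/bottom  bias=-1
    (5,0)@(11, 1): e=[20,4,104] → X
    (6,0)@(13, 1): e=[44,-4,88] → .
    (4,1)@(9, 3): e=[12,28,88] → X
    (6,1)@(13, 3): e=[60,12,56] → X
    (7,1)@(15, 3): e=[84,4,40] → X
    (8,1)@(17, 3): e=[108,-4,24] → .
    (3,2)@(7, 5): e=[4,52,72] → X
    (8,2)@(17, 5): e=[124,12,-8] → .
    (3,3)@(7, 7): e=[20,68,40] → X
    (6,3)@(13, 7): e=[92,44,-8] → .
    (7,3)@(15, 7): e=[116,36,-24] → .
    (2,4)@(5, 9): e=[12,92,24] → X
  covered (16 px):
    . . . . . X . . .
    . . . . X X X X .
    . . . X X X X X .
    . . . X X X . . .
    . . X X . . . . .
    . X . . . . . . .
    . . . . . . . . .
    . . . . . . . . .
T2:
  2·area = 130  (B↔C swapped to make it positive)
  edge (0, 4)→(13, 7): d=(13,3) right/bottom  bias=-1
  edge (13, 7)→(0, 14): d=(-13,7) right/bottom  bias=-1
  edge (0, 14)→(0, 4): d=(0,-10) top-left  bias=+0
    (0,2)@(1, 5): e=[10,110,10] → X
    (1,2)@(3, 5): e=[4,96,30] → X
    (2,2)@(5, 5): e=[-2,82,50] → .
    (0,3)@(1, 7): e=[36,84,10] → X
    (2,3)@(5, 7): e=[24,56,50] → X
    (3,3)@(7, 7): e=[18,42,70] → X
    (4,3)@(9, 7): e=[12,28,90] → X
    (5,3)@(11, 7): e=[6,14,110] → X
    (6,3)@(13, 7): e=[0,0,130] → .  [on edge]
    (0,4)@(1, 9): e=[62,58,10] → X
    (5,4)@(11, 9): e=[32,-12,110] → .
    (0,5)@(1, 11): e=[88,32,10] → X
  covered (17 px):
    . . . . . . . . .
    . . . . . . . . .
    X X . . . . . . .
    X X X X X X . . .
    X X X X X . . . .
    X X X . . . . . .
    X . . . . . . . .
    . . . . . . . . .

Z-buffer (winner per pixel, '.' = empty):
  . . . . . 1 . . .
  . . . . 1 1 1 1 .
  2 2 . 1 1 1 1 1 .
  2 2 2 2 2 2 . 0 .
  2 2 2 2 2 . . . .
  2 2 2 . . . 0 . .
  2 . . . . . . . .
  . . . . . . . . .

Answer: -1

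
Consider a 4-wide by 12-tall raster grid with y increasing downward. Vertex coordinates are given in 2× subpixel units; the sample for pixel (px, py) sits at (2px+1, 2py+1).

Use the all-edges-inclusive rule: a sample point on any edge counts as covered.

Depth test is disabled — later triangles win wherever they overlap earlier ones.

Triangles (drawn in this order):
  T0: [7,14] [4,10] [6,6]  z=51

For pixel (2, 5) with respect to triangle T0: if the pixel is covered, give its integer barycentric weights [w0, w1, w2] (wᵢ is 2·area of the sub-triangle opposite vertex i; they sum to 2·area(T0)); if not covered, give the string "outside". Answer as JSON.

T0:
  2·area = 20
  edge (7, 14)→(4, 10): d=(-3,-4) inclusive
  edge (4, 10)→(6, 6): d=(2,-4) inclusive
  edge (6, 6)→(7, 14): d=(1,8) inclusive
    (2,4)@(5, 9): e=[7,2,11] → X
    (3,4)@(7, 9): e=[15,10,-5] → .
    (2,5)@(5, 11): e=[1,6,13] → X
    (3,5)@(7, 11): e=[9,14,-3] → .
    (2,6)@(5, 13): e=[-5,10,15] → .
  covered (2 px):
    . . . .
    . . . .
    . . . .
    . . . .
    . . X .
    . . X .
    . . . .
    . . . .
    . . . .
    . . . .
    . . . .
    . . . .

Result: [6,13,1]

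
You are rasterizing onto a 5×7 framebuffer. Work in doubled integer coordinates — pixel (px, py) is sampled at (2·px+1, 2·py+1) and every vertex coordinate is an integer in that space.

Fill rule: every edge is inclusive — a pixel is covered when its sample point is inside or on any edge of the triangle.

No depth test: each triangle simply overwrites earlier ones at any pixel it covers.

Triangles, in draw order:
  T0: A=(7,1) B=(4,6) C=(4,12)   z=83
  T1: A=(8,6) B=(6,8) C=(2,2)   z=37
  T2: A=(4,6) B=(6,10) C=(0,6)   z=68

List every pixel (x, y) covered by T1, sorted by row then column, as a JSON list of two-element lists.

T0:
  2·area = 18  (B↔C swapped to make it positive)
  edge (7, 1)→(4, 12): d=(-3,11) inclusive
  edge (4, 12)→(4, 6): d=(0,-6) inclusive
  edge (4, 6)→(7, 1): d=(3,-5) inclusive
    (3,0)@(7, 1): e=[0,18,0] → X  [on edge]
    (4,0)@(9, 1): e=[-22,30,10] → .
    (3,1)@(7, 3): e=[-6,18,6] → .
    (2,2)@(5, 5): e=[10,6,2] → X
    (3,2)@(7, 5): e=[-12,18,12] → .
    (2,3)@(5, 7): e=[4,6,8] → X
    (3,3)@(7, 7): e=[-18,18,18] → .
    (2,4)@(5, 9): e=[-2,6,14] → .
    (0,5)@(1, 11): e=[36,-18,0] → .  [on edge]
  covered (3 px):
    . . . X .
    . . . . .
    . . X . .
    . . X . .
    . . . . .
    . . . . .
    . . . . .
T1:
  2·area = 20
  edge (8, 6)→(6, 8): d=(-2,2) inclusive
  edge (6, 8)→(2, 2): d=(-4,-6) inclusive
  edge (2, 2)→(8, 6): d=(6,4) inclusive
    (1,1)@(3, 3): e=[16,2,2] → X
    (2,1)@(5, 3): e=[12,14,-6] → .
    (1,2)@(3, 5): e=[12,-6,14] → .
    (2,2)@(5, 5): e=[8,6,6] → X
    (3,2)@(7, 5): e=[4,18,-2] → .
    (4,2)@(9, 5): e=[0,30,-10] → .  [on edge]
    (2,3)@(5, 7): e=[4,-2,18] → .
    (3,3)@(7, 7): e=[0,10,10] → X  [on edge]
    (4,3)@(9, 7): e=[-4,22,2] → .
    (2,4)@(5, 9): e=[0,-10,30] → .  [on edge]
    (3,4)@(7, 9): e=[-4,2,22] → .
    (1,5)@(3, 11): e=[0,-30,50] → .  [on edge]
    (0,6)@(1, 13): e=[0,-50,70] → .  [on edge]
  covered (3 px):
    . . . . .
    . X . . .
    . . X . .
    . . . X .
    . . . . .
    . . . . .
    . . . . .
T2:
  2·area = 16
  edge (4, 6)→(6, 10): d=(2,4) inclusive
  edge (6, 10)→(0, 6): d=(-6,-4) inclusive
  edge (0, 6)→(4, 6): d=(4,0) inclusive
    (1,3)@(3, 7): e=[6,6,4] → X
    (2,3)@(5, 7): e=[-2,14,4] → .
    (1,4)@(3, 9): e=[10,-6,12] → .
    (2,4)@(5, 9): e=[2,2,12] → X
    (3,4)@(7, 9): e=[-6,10,12] → .
    (2,5)@(5, 11): e=[6,-10,20] → .
  covered (2 px):
    . . . . .
    . . . . .
    . . . . .
    . X . . .
    . . X . .
    . . . . .
    . . . . .

Answer: [[1,1],[2,2],[3,3]]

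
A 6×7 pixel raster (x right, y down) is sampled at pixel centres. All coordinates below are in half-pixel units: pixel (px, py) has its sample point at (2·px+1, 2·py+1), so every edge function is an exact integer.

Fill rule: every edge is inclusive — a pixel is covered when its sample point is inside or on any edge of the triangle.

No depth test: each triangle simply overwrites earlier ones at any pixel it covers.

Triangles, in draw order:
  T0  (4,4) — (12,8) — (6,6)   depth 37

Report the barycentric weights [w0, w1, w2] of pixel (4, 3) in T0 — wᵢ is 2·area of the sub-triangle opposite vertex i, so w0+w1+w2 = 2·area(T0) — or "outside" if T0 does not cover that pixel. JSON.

T0:
  2·area = 8
  edge (4, 4)→(12, 8): d=(8,4) inclusive
  edge (12, 8)→(6, 6): d=(-6,-2) inclusive
  edge (6, 6)→(4, 4): d=(-2,-2) inclusive
    (0,0)@(1, 1): e=[-12,20,0] → ·  [on edge]
    (1,1)@(3, 3): e=[-4,12,0] → ·  [on edge]
    (1,2)@(3, 5): e=[12,0,-4] → ·  [on edge]
    (2,2)@(5, 5): e=[4,4,0] → #  [on edge]
    (3,2)@(7, 5): e=[-4,8,4] → ·
    (2,3)@(5, 7): e=[20,-8,-4] → ·
    (3,3)@(7, 7): e=[12,-4,0] → ·  [on edge]
    (4,3)@(9, 7): e=[4,0,4] → #  [on edge]
    (5,3)@(11, 7): e=[-4,4,8] → ·
    (4,4)@(9, 9): e=[20,-12,0] → ·  [on edge]
    (5,5)@(11, 11): e=[28,-20,0] → ·  [on edge]
  covered (2 px):
    · · · · · ·
    · · · · · ·
    · · # · · ·
    · · · · # ·
    · · · · · ·
    · · · · · ·
    · · · · · ·

Final: [0,4,4]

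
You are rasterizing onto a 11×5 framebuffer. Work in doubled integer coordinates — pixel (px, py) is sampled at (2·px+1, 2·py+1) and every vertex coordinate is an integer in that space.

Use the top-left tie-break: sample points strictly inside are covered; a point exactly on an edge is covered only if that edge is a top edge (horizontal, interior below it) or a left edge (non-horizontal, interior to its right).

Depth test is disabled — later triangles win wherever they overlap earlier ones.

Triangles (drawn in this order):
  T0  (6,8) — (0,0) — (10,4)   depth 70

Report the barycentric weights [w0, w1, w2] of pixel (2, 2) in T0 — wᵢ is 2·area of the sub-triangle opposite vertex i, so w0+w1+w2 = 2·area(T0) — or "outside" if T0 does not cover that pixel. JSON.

T0:
  2·area = 56
  edge (6, 8)→(0, 0): d=(-6,-8) top-left  bias=+0
  edge (0, 0)→(10, 4): d=(10,4) right/bottom  bias=-1
  edge (10, 4)→(6, 8): d=(-4,4) right/bottom  bias=-1
    (0,0)@(1, 1): e=[2,6,48] → #
    (1,0)@(3, 1): e=[18,-2,40] → ·
    (6,0)@(13, 1): e=[98,-42,0] → ·  [on edge]
    (0,1)@(1, 3): e=[-10,26,40] → ·
    (1,1)@(3, 3): e=[6,18,32] → #
    (2,1)@(5, 3): e=[22,10,24] → #
    (3,1)@(7, 3): e=[38,2,16] → #
    (4,1)@(9, 3): e=[54,-6,8] → ·
    (5,1)@(11, 3): e=[70,-14,0] → ·  [on edge]
    (1,2)@(3, 5): e=[-6,38,24] → ·
    (2,2)@(5, 5): e=[10,30,16] → #
    (4,2)@(9, 5): e=[42,14,0] → ·  [on edge]
    (3,3)@(7, 7): e=[14,42,0] → ·  [on edge]
    (2,4)@(5, 9): e=[-14,70,0] → ·  [on edge]
  covered (6 px):
    # · · · · · · · · · ·
    · # # # · · · · · · ·
    · · # # · · · · · · ·
    · · · · · · · · · · ·
    · · · · · · · · · · ·

Answer: [30,16,10]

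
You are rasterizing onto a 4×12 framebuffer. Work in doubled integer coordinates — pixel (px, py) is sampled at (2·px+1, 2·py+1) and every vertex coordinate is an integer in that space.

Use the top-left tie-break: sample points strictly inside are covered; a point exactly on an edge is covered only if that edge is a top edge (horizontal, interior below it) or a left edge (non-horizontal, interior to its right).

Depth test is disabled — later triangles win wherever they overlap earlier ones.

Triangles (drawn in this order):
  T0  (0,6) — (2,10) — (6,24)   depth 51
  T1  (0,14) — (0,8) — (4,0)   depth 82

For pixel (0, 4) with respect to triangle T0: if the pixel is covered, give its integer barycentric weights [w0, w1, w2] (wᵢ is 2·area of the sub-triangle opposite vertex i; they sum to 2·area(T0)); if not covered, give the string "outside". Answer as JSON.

T0:
  2·area = 12
  edge (0, 6)→(2, 10): d=(2,4) right/bottom  bias=-1
  edge (2, 10)→(6, 24): d=(4,14) right/bottom  bias=-1
  edge (6, 24)→(0, 6): d=(-6,-18) top-left  bias=+0
    (0,4)@(1, 9): e=[2,10,0] → #  [on edge]
    (1,4)@(3, 9): e=[-6,-18,36] → ·
    (0,5)@(1, 11): e=[6,18,-12] → ·
    (1,7)@(3, 15): e=[6,6,0] → #  [on edge]
    (2,7)@(5, 15): e=[-2,-22,36] → ·
    (1,8)@(3, 17): e=[10,14,-12] → ·
    (2,10)@(5, 21): e=[10,2,0] → #  [on edge]
    (3,10)@(7, 21): e=[2,-26,36] → ·
    (2,11)@(5, 23): e=[14,10,-12] → ·
  covered (3 px):
    · · · ·
    · · · ·
    · · · ·
    · · · ·
    # · · ·
    · · · ·
    · · · ·
    · # · ·
    · · · ·
    · · · ·
    · · # ·
    · · · ·
T1:
  2·area = 24
  edge (0, 14)→(0, 8): d=(0,-6) top-left  bias=+0
  edge (0, 8)→(4, 0): d=(4,-8) top-left  bias=+0
  edge (4, 0)→(0, 14): d=(-4,14) right/bottom  bias=-1
    (1,1)@(3, 3): e=[18,4,2] → #
    (2,1)@(5, 3): e=[30,20,-26] → ·
    (1,2)@(3, 5): e=[18,12,-6] → ·
    (0,3)@(1, 7): e=[6,4,14] → #
    (1,3)@(3, 7): e=[18,20,-14] → ·
    (0,4)@(1, 9): e=[6,12,6] → #
    (1,4)@(3, 9): e=[18,28,-22] → ·
    (0,5)@(1, 11): e=[6,20,-2] → ·
  covered (3 px):
    · · · ·
    · # · ·
    · · · ·
    # · · ·
    # · · ·
    · · · ·
    · · · ·
    · · · ·
    · · · ·
    · · · ·
    · · · ·
    · · · ·

Answer: [10,0,2]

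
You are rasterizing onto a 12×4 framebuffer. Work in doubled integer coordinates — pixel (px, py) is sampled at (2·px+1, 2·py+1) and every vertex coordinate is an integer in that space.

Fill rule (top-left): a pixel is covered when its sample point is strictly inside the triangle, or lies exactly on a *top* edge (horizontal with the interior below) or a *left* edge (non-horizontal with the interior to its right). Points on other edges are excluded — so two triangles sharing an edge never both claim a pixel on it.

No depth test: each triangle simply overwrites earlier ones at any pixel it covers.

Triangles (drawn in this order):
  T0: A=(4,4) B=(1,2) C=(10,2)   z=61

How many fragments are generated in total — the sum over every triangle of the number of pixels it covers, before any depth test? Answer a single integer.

T0:
  2·area = 18
  edge (4, 4)→(1, 2): d=(-3,-2) top-left  bias=+0
  edge (1, 2)→(10, 2): d=(9,0) top-left  bias=+0
  edge (10, 2)→(4, 4): d=(-6,2) right/bottom  bias=-1
    (6,0)@(13, 1): e=[27,-9,0] → .  [on edge]
    (1,1)@(3, 3): e=[1,9,8] → X
    (2,1)@(5, 3): e=[5,9,4] → X
    (3,1)@(7, 3): e=[9,9,0] → .  [on edge]
    (0,2)@(1, 5): e=[-9,27,0] → .  [on edge]
    (1,2)@(3, 5): e=[-5,27,-4] → .
    (2,2)@(5, 5): e=[-1,27,-8] → .
  covered (2 px):
    . . . . . . . . . . . .
    . X X . . . . . . . . .
    . . . . . . . . . . . .
    . . . . . . . . . . . .

Result: 2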